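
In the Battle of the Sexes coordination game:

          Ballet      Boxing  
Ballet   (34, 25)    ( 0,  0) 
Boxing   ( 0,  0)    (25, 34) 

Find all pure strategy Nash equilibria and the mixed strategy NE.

Pure NE: (Ballet, Ballet) and (Boxing, Boxing); Mixed NE: p = 0.5763, q = 0.4237

Work:
Check pure NE:
(Ballet, Ballet): (34, 25) - no unilateral deviation beneficial
(Boxing, Boxing): (25, 34) - no unilateral deviation beneficial
Mixed NE: P1 plays Ballet with p = 0.5763, P2 plays Ballet with q = 0.4237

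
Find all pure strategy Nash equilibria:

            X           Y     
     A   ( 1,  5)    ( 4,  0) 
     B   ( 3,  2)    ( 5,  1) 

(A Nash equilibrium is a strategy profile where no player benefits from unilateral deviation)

Nash equilibrium: (B, X)

Work:
Best responses:
  P1 vs X: payoffs [1, 3] → best response B (payoff 3)
  P1 vs Y: payoffs [4, 5] → best response B (payoff 5)
  P2 vs A: payoffs [5, 0] → best response X (payoff 5)
  P2 vs B: payoffs [2, 1] → best response X (payoff 2)
Mutual best responses: (B,X) → Nash equilibria.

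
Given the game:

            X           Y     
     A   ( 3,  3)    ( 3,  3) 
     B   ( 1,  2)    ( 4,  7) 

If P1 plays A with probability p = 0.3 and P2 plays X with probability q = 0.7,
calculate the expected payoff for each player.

E[P1] = 2.23, E[P2] = 3.35

Work:
E[P1] = p·q·π₁(A,X) + p·(1-q)·π₁(A,Y) + (1-p)·q·π₁(B,X) + (1-p)·(1-q)·π₁(B,Y)
= 0.3·0.7·3 + 0.3·0.3·3 + 0.7·0.7·1 + 0.7·0.3·4
= 2.23

E[P2] = 3.35 (similar calculation)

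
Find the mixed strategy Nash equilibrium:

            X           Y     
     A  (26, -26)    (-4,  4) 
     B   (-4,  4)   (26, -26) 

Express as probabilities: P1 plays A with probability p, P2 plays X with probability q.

p = 0.5, q = 0.5

Work:
Find probabilities that make opponent indifferent:
P2 chooses q to make P1 indifferent between A and B
P1 chooses p to make P2 indifferent between X and Y
Mixed NE: P1 plays (A: 0.5, B: 0.5), P2 plays (X: 0.5, Y: 0.5)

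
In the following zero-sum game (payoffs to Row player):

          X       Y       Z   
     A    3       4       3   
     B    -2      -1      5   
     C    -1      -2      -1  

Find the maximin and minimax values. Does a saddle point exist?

Maximin = 3, Minimax = 3, Saddle: True

Work:
Row minimums: [3, -2, -2] → maximin = 3
Column maximums: [3, 4, 5] → minimax = 3
Saddle point exists! Game value = 3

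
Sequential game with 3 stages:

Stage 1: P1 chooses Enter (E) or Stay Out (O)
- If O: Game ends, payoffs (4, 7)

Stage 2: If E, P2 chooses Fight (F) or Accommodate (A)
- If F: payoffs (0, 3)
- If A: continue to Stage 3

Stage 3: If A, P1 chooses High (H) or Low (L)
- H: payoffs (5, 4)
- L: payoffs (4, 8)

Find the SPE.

SPE: (E, A, H); Outcome (5, 4)

Work:
Stage 3: P1 chooses H (5 vs 4)
Stage 2: P2: F->3, A->4 (anticipating H). Choose A
Stage 1: P1: O->4, E->5 (anticipating A, H). Choose E
SPE path: E -> A -> H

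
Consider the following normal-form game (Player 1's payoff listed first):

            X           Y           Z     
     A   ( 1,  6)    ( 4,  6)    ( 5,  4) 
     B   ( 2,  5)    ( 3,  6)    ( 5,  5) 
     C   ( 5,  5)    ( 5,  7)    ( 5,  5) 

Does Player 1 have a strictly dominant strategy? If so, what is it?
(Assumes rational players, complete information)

No strictly dominant strategy exists for Player 1

Work:
A strategy strictly dominates another if it gives a strictly higher payoff against every opponent action. Compare each pair of P1's strategies column-by-column:
  A vs B: [1 vs 2, 4 vs 3, 5 vs 5] → A does not strictly dominate B (column X: 1 ≤ 2)
  A vs C: [1 vs 5, 4 vs 5, 5 vs 5] → A does not strictly dominate C (column X: 1 ≤ 5)
  B vs A: [2 vs 1, 3 vs 4, 5 vs 5] → B does not strictly dominate A (column Y: 3 ≤ 4)
  B vs C: [2 vs 5, 3 vs 5, 5 vs 5] → B does not strictly dominate C (column X: 2 ≤ 5)
  C vs A: [5 vs 1, 5 vs 4, 5 vs 5] → C does not strictly dominate A (column Z: 5 ≤ 5)
  C vs B: [5 vs 2, 5 vs 3, 5 vs 5] → C does not strictly dominate B (column Z: 5 ≤ 5)
No single strategy strictly dominates all others → no strictly dominant strategy.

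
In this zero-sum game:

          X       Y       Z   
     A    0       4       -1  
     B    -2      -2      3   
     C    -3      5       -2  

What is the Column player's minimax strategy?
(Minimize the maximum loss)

Column should play X, value = 0

Work:
Column player minimizes Row's maximum payoff:
Column X: max payoff to Row = 0
Column Y: max payoff to Row = 5
Column Z: max payoff to Row = 3
Minimum is 0, achieved by column X.
Minimax strategy: X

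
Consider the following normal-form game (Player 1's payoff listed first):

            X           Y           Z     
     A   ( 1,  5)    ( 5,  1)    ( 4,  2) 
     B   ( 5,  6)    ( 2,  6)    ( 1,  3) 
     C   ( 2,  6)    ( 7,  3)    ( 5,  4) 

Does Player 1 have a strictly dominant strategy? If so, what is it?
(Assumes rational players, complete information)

No strictly dominant strategy exists for Player 1

Work:
A strategy strictly dominates another if it gives a strictly higher payoff against every opponent action. Compare each pair of P1's strategies column-by-column:
  A vs B: [1 vs 5, 5 vs 2, 4 vs 1] → A does not strictly dominate B (column X: 1 ≤ 5)
  A vs C: [1 vs 2, 5 vs 7, 4 vs 5] → A does not strictly dominate C (column X: 1 ≤ 2)
  B vs A: [5 vs 1, 2 vs 5, 1 vs 4] → B does not strictly dominate A (column Y: 2 ≤ 5)
  B vs C: [5 vs 2, 2 vs 7, 1 vs 5] → B does not strictly dominate C (column Y: 2 ≤ 7)
  C vs A: [2 vs 1, 7 vs 5, 5 vs 4] → C strictly dominates A
  C vs B: [2 vs 5, 7 vs 2, 5 vs 1] → C does not strictly dominate B (column X: 2 ≤ 5)
No single strategy strictly dominates all others → no strictly dominant strategy.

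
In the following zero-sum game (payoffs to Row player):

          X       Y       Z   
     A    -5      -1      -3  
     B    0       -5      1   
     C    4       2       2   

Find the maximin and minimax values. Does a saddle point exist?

Maximin = 2, Minimax = 2, Saddle: True

Work:
Row minimums: [-5, -5, 2] → maximin = 2
Column maximums: [4, 2, 2] → minimax = 2
Saddle point exists! Game value = 2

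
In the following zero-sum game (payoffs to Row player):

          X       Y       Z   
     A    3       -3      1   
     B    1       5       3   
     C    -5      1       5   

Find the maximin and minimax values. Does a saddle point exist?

Maximin = 1, Minimax = 3, Saddle: False

Work:
Row minimums: [-3, 1, -5] → maximin = 1
Column maximums: [3, 5, 5] → minimax = 3
No saddle point (maximin ≠ minimax). Mixed strategy needed.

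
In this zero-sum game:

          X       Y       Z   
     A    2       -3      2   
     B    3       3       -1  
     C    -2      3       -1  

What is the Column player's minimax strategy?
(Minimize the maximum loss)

Column should play Z, value = 2

Work:
Column player minimizes Row's maximum payoff:
Column X: max payoff to Row = 3
Column Y: max payoff to Row = 3
Column Z: max payoff to Row = 2
Minimum is 2, achieved by column Z.
Minimax strategy: Z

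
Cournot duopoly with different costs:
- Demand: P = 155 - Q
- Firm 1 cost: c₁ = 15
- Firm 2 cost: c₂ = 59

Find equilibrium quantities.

q₁* = 61.33, q₂* = 17.33

Work:
Reaction: q₁ = (155 - 15 - q₂)/2
Reaction: q₂ = (155 - 59 - q₁)/2
Solve simultaneously:
q₁* = (155 - 2×15 + 59)/3 = 61.33
q₂* = (155 - 2×59 + 15)/3 = 17.33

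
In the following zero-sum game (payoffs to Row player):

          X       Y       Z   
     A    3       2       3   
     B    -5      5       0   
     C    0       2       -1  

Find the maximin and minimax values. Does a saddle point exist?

Maximin = 2, Minimax = 3, Saddle: False

Work:
Row minimums: [2, -5, -1] → maximin = 2
Column maximums: [3, 5, 3] → minimax = 3
No saddle point (maximin ≠ minimax). Mixed strategy needed.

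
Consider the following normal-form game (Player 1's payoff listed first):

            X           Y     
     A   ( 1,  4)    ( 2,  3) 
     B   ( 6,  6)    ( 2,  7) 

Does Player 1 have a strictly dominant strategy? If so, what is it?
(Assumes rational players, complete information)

No strictly dominant strategy exists for Player 1

Work:
A strategy strictly dominates another if it gives a strictly higher payoff against every opponent action. Compare each pair of P1's strategies column-by-column:
  A vs B: [1 vs 6, 2 vs 2] → A does not strictly dominate B (column X: 1 ≤ 6)
  B vs A: [6 vs 1, 2 vs 2] → B does not strictly dominate A (column Y: 2 ≤ 2)
No single strategy strictly dominates all others → no strictly dominant strategy.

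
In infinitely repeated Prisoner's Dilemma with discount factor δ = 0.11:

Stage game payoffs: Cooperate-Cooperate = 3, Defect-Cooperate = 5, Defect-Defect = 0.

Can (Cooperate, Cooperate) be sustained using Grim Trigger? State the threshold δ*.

δ* = 0.4; since δ = 0.11 < 0.4, cooperation cannot be sustained

Work:
For Grim Trigger:
Cooperate forever: 3/(1-δ)
Defect then punished: 5 + 0·δ/(1-δ)
Need: 3/(1-δ) ≥ 5 + 0·δ/(1-δ)
Solving: δ ≥ (T-R)/(T-P) = (5-3)/(5-0) = 0.4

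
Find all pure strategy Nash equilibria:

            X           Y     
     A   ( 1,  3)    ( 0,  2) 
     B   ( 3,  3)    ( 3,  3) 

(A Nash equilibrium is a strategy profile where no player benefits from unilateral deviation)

Nash equilibrium: (B, X), (B, Y)

Work:
Best responses:
  P1 vs X: payoffs [1, 3] → best response B (payoff 3)
  P1 vs Y: payoffs [0, 3] → best response B (payoff 3)
  P2 vs A: payoffs [3, 2] → best response X (payoff 3)
  P2 vs B: payoffs [3, 3] → best response X/Y (payoff 3)
Mutual best responses: (B,X), (B,Y) → Nash equilibria.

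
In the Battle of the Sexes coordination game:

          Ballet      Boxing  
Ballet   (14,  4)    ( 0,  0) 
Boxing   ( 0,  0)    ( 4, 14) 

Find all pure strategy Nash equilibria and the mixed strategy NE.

Pure NE: (Ballet, Ballet) and (Boxing, Boxing); Mixed NE: p = 0.7778, q = 0.2222

Work:
Check pure NE:
(Ballet, Ballet): (14, 4) - no unilateral deviation beneficial
(Boxing, Boxing): (4, 14) - no unilateral deviation beneficial
Mixed NE: P1 plays Ballet with p = 0.7778, P2 plays Ballet with q = 0.2222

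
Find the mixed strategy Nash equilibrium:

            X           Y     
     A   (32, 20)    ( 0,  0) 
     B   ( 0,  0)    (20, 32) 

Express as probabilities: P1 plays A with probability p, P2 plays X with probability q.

p = 0.6154, q = 0.3846

Work:
Find probabilities that make opponent indifferent:
P2 chooses q to make P1 indifferent between A and B
P1 chooses p to make P2 indifferent between X and Y
Mixed NE: P1 plays (A: 0.6154, B: 0.3846), P2 plays (X: 0.3846, Y: 0.6154)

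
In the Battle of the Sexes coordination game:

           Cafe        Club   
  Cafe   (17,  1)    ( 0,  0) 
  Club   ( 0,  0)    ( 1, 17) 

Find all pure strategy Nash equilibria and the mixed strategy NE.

Pure NE: (Cafe, Cafe) and (Club, Club); Mixed NE: p = 0.9444, q = 0.0556

Work:
Check pure NE:
(Cafe, Cafe): (17, 1) - no unilateral deviation beneficial
(Club, Club): (1, 17) - no unilateral deviation beneficial
Mixed NE: P1 plays Cafe with p = 0.9444, P2 plays Cafe with q = 0.0556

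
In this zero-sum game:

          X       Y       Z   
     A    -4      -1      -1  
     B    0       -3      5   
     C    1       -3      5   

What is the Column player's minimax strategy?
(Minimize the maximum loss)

Column should play Y, value = -1

Work:
Column player minimizes Row's maximum payoff:
Column X: max payoff to Row = 1
Column Y: max payoff to Row = -1
Column Z: max payoff to Row = 5
Minimum is -1, achieved by column Y.
Minimax strategy: Y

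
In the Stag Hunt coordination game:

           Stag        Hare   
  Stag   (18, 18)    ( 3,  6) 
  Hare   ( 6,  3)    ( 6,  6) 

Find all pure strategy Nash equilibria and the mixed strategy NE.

Pure NE: (Stag, Stag) and (Hare, Hare); Mixed NE: p = 0.2, q = 0.2

Work:
Check pure NE:
(Stag, Stag): (18, 18) - no unilateral deviation beneficial
(Hare, Hare): (6, 6) - no unilateral deviation beneficial
Mixed NE: P1 plays Stag with p = 0.2, P2 plays Stag with q = 0.2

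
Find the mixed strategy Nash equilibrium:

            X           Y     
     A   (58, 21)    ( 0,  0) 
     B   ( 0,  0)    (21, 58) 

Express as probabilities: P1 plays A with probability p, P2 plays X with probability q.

p = 0.7342, q = 0.2658

Work:
Find probabilities that make opponent indifferent:
P2 chooses q to make P1 indifferent between A and B
P1 chooses p to make P2 indifferent between X and Y
Mixed NE: P1 plays (A: 0.7342, B: 0.2658), P2 plays (X: 0.2658, Y: 0.7342)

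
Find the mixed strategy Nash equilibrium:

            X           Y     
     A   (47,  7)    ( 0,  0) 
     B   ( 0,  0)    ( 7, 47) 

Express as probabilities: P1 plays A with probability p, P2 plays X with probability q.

p = 0.8704, q = 0.1296

Work:
Find probabilities that make opponent indifferent:
P2 chooses q to make P1 indifferent between A and B
P1 chooses p to make P2 indifferent between X and Y
Mixed NE: P1 plays (A: 0.8704, B: 0.1296), P2 plays (X: 0.1296, Y: 0.8704)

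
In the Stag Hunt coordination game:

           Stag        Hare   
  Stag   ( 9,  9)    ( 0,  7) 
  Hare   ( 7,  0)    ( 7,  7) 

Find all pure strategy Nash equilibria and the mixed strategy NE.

Pure NE: (Stag, Stag) and (Hare, Hare); Mixed NE: p = 0.7778, q = 0.7778

Work:
Check pure NE:
(Stag, Stag): (9, 9) - no unilateral deviation beneficial
(Hare, Hare): (7, 7) - no unilateral deviation beneficial
Mixed NE: P1 plays Stag with p = 0.7778, P2 plays Stag with q = 0.7778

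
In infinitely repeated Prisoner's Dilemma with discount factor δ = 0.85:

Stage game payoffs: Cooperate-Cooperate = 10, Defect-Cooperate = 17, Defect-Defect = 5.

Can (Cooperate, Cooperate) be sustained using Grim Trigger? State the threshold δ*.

δ* = 0.5833; since δ = 0.85 ≥ 0.5833, cooperation can be sustained

Work:
For Grim Trigger:
Cooperate forever: 10/(1-δ)
Defect then punished: 17 + 5·δ/(1-δ)
Need: 10/(1-δ) ≥ 17 + 5·δ/(1-δ)
Solving: δ ≥ (T-R)/(T-P) = (17-10)/(17-5) = 0.5833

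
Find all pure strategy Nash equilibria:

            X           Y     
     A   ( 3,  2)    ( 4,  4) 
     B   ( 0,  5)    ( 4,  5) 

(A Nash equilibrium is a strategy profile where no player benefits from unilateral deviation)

Nash equilibrium: (A, Y), (B, Y)

Work:
Best responses:
  P1 vs X: payoffs [3, 0] → best response A (payoff 3)
  P1 vs Y: payoffs [4, 4] → best response A/B (payoff 4)
  P2 vs A: payoffs [2, 4] → best response Y (payoff 4)
  P2 vs B: payoffs [5, 5] → best response X/Y (payoff 5)
Mutual best responses: (A,Y), (B,Y) → Nash equilibria.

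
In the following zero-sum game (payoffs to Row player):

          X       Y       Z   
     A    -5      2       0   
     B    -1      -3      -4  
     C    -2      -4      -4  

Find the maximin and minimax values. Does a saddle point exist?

Maximin = -4, Minimax = -1, Saddle: False

Work:
Row minimums: [-5, -4, -4] → maximin = -4
Column maximums: [-1, 2, 0] → minimax = -1
No saddle point (maximin ≠ minimax). Mixed strategy needed.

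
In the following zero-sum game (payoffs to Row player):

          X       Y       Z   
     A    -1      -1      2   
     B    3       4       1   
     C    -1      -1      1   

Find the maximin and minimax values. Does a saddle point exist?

Maximin = 1, Minimax = 2, Saddle: False

Work:
Row minimums: [-1, 1, -1] → maximin = 1
Column maximums: [3, 4, 2] → minimax = 2
No saddle point (maximin ≠ minimax). Mixed strategy needed.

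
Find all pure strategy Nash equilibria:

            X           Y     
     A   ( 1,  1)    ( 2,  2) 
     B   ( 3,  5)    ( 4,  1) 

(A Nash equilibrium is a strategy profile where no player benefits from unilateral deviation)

Nash equilibrium: (B, X)

Work:
Best responses:
  P1 vs X: payoffs [1, 3] → best response B (payoff 3)
  P1 vs Y: payoffs [2, 4] → best response B (payoff 4)
  P2 vs A: payoffs [1, 2] → best response Y (payoff 2)
  P2 vs B: payoffs [5, 1] → best response X (payoff 5)
Mutual best responses: (B,X) → Nash equilibria.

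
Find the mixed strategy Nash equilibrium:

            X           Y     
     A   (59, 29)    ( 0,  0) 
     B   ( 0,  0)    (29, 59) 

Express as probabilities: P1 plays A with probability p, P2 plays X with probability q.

p = 0.6705, q = 0.3295

Work:
Find probabilities that make opponent indifferent:
P2 chooses q to make P1 indifferent between A and B
P1 chooses p to make P2 indifferent between X and Y
Mixed NE: P1 plays (A: 0.6705, B: 0.3295), P2 plays (X: 0.3295, Y: 0.6705)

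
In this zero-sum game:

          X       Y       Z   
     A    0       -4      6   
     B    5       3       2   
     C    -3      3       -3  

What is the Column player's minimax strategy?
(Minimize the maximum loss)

Column should play Y, value = 3

Work:
Column player minimizes Row's maximum payoff:
Column X: max payoff to Row = 5
Column Y: max payoff to Row = 3
Column Z: max payoff to Row = 6
Minimum is 3, achieved by column Y.
Minimax strategy: Y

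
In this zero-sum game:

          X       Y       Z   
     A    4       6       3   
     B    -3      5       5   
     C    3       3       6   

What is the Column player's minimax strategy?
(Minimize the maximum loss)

Column should play X, value = 4

Work:
Column player minimizes Row's maximum payoff:
Column X: max payoff to Row = 4
Column Y: max payoff to Row = 6
Column Z: max payoff to Row = 6
Minimum is 4, achieved by column X.
Minimax strategy: X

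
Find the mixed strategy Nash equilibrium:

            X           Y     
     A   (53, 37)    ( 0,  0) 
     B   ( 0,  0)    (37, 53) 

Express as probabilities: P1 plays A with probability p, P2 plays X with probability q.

p = 0.5889, q = 0.4111

Work:
Find probabilities that make opponent indifferent:
P2 chooses q to make P1 indifferent between A and B
P1 chooses p to make P2 indifferent between X and Y
Mixed NE: P1 plays (A: 0.5889, B: 0.4111), P2 plays (X: 0.4111, Y: 0.5889)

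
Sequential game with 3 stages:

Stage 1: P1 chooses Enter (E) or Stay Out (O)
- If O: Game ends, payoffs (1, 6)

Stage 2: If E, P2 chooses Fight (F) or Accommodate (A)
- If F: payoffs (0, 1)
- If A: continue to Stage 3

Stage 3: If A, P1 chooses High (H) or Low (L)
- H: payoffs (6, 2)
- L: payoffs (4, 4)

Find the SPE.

SPE: (E, A, H); Outcome (6, 2)

Work:
Stage 3: P1 chooses H (6 vs 4)
Stage 2: P2: F->1, A->2 (anticipating H). Choose A
Stage 1: P1: O->1, E->6 (anticipating A, H). Choose E
SPE path: E -> A -> H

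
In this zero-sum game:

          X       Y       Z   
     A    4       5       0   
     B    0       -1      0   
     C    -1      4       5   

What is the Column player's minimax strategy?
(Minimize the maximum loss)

Column should play X, value = 4

Work:
Column player minimizes Row's maximum payoff:
Column X: max payoff to Row = 4
Column Y: max payoff to Row = 5
Column Z: max payoff to Row = 5
Minimum is 4, achieved by column X.
Minimax strategy: X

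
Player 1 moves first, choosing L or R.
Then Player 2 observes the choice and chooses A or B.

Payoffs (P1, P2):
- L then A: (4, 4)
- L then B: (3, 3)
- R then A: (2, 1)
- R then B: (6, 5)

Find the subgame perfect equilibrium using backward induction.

P1 plays R, P2 plays A after L and B after R; Payoff (6, 5)

Work:
Backward induction:
After L: P2 chooses A → P1 gets 4
After R: P2 chooses B → P1 gets 6
P1 chooses R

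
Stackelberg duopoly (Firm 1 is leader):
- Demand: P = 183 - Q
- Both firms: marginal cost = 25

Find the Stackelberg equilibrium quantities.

q₁* (leader) = 79.0, q₂* (follower) = 39.5

Work:
Follower's reaction: q₂ = (a - c - q₁)/2
Leader substitutes: π₁ = q₁·(a - q₁ - (a-c-q₁)/2 - c)
FOC: q₁* = (183 - 25)/2 = 79.00
Then: q₂* = (183 - 25 - 79.0)/2 = 39.50
Leader has first-mover advantage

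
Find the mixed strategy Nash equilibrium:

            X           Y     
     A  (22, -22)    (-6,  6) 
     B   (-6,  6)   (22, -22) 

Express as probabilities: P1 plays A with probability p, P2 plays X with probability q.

p = 0.5, q = 0.5

Work:
Find probabilities that make opponent indifferent:
P2 chooses q to make P1 indifferent between A and B
P1 chooses p to make P2 indifferent between X and Y
Mixed NE: P1 plays (A: 0.5, B: 0.5), P2 plays (X: 0.5, Y: 0.5)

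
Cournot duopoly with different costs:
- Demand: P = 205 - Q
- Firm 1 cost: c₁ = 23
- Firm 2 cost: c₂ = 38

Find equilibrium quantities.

q₁* = 65.67, q₂* = 50.67

Work:
Reaction: q₁ = (205 - 23 - q₂)/2
Reaction: q₂ = (205 - 38 - q₁)/2
Solve simultaneously:
q₁* = (205 - 2×23 + 38)/3 = 65.67
q₂* = (205 - 2×38 + 23)/3 = 50.67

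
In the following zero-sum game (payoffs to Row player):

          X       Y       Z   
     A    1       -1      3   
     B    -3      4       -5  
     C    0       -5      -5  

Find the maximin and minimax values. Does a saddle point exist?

Maximin = -1, Minimax = 1, Saddle: False

Work:
Row minimums: [-1, -5, -5] → maximin = -1
Column maximums: [1, 4, 3] → minimax = 1
No saddle point (maximin ≠ minimax). Mixed strategy needed.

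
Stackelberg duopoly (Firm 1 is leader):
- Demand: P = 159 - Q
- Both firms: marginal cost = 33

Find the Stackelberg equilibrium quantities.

q₁* (leader) = 63.0, q₂* (follower) = 31.5

Work:
Follower's reaction: q₂ = (a - c - q₁)/2
Leader substitutes: π₁ = q₁·(a - q₁ - (a-c-q₁)/2 - c)
FOC: q₁* = (159 - 33)/2 = 63.00
Then: q₂* = (159 - 33 - 63.0)/2 = 31.50
Leader has first-mover advantage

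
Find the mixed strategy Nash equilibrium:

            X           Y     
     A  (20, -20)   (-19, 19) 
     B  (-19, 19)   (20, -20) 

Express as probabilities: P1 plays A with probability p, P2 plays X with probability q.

p = 0.5, q = 0.5

Work:
Find probabilities that make opponent indifferent:
P2 chooses q to make P1 indifferent between A and B
P1 chooses p to make P2 indifferent between X and Y
Mixed NE: P1 plays (A: 0.5, B: 0.5), P2 plays (X: 0.5, Y: 0.5)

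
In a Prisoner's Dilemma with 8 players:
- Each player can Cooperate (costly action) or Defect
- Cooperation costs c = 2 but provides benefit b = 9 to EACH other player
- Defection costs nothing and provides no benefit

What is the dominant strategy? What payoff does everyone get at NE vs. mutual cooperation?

Dominant: Defect; NE payoff = 0; Coop payoff = 61

Work:
Defect dominates (saves cost c = 2, benefit to others is external)
NE: All defect → everyone gets 0
If all cooperate: each receives (7)×9 - 2 = 61
Social dilemma: 61 > 0 but NE gives 0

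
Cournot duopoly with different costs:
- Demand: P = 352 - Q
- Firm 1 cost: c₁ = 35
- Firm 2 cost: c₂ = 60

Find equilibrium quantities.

q₁* = 114.0, q₂* = 89.0

Work:
Reaction: q₁ = (352 - 35 - q₂)/2
Reaction: q₂ = (352 - 60 - q₁)/2
Solve simultaneously:
q₁* = (352 - 2×35 + 60)/3 = 114.0
q₂* = (352 - 2×60 + 35)/3 = 89.0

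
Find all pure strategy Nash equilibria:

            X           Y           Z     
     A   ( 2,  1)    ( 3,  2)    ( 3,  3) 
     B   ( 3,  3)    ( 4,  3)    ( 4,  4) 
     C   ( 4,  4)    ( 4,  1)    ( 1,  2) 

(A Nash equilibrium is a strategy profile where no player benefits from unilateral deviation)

Nash equilibrium: (B, Z), (C, X)

Work:
Best responses:
  P1 vs X: payoffs [2, 3, 4] → best response C (payoff 4)
  P1 vs Y: payoffs [3, 4, 4] → best response B/C (payoff 4)
  P1 vs Z: payoffs [3, 4, 1] → best response B (payoff 4)
  P2 vs A: payoffs [1, 2, 3] → best response Z (payoff 3)
  P2 vs B: payoffs [3, 3, 4] → best response Z (payoff 4)
  P2 vs C: payoffs [4, 1, 2] → best response X (payoff 4)
Mutual best responses: (B,Z), (C,X) → Nash equilibria.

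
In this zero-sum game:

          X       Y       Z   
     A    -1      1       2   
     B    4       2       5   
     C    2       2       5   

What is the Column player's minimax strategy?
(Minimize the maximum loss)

Column should play Y, value = 2

Work:
Column player minimizes Row's maximum payoff:
Column X: max payoff to Row = 4
Column Y: max payoff to Row = 2
Column Z: max payoff to Row = 5
Minimum is 2, achieved by column Y.
Minimax strategy: Y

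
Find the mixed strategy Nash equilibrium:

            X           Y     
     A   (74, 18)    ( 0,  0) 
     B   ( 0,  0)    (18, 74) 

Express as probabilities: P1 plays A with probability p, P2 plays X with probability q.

p = 0.8043, q = 0.1957

Work:
Find probabilities that make opponent indifferent:
P2 chooses q to make P1 indifferent between A and B
P1 chooses p to make P2 indifferent between X and Y
Mixed NE: P1 plays (A: 0.8043, B: 0.1957), P2 plays (X: 0.1957, Y: 0.8043)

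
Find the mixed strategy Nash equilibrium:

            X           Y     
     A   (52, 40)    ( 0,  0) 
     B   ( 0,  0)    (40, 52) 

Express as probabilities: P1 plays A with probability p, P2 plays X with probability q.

p = 0.5652, q = 0.4348

Work:
Find probabilities that make opponent indifferent:
P2 chooses q to make P1 indifferent between A and B
P1 chooses p to make P2 indifferent between X and Y
Mixed NE: P1 plays (A: 0.5652, B: 0.4348), P2 plays (X: 0.4348, Y: 0.5652)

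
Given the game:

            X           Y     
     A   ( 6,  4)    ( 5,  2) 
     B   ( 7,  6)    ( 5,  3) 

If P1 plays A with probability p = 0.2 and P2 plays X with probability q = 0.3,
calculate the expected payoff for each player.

E[P1] = 5.54, E[P2] = 3.64

Work:
E[P1] = p·q·π₁(A,X) + p·(1-q)·π₁(A,Y) + (1-p)·q·π₁(B,X) + (1-p)·(1-q)·π₁(B,Y)
= 0.2·0.3·6 + 0.2·0.7·5 + 0.8·0.3·7 + 0.8·0.7·5
= 5.54

E[P2] = 3.64 (similar calculation)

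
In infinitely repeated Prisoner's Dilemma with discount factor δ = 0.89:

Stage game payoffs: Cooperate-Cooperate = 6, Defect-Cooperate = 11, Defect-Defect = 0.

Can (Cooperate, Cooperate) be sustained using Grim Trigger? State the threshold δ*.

δ* = 0.4545; since δ = 0.89 ≥ 0.4545, cooperation can be sustained

Work:
For Grim Trigger:
Cooperate forever: 6/(1-δ)
Defect then punished: 11 + 0·δ/(1-δ)
Need: 6/(1-δ) ≥ 11 + 0·δ/(1-δ)
Solving: δ ≥ (T-R)/(T-P) = (11-6)/(11-0) = 0.4545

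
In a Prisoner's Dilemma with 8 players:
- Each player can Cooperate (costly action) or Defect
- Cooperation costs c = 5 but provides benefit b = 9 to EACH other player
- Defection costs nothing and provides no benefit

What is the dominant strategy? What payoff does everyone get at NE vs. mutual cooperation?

Dominant: Defect; NE payoff = 0; Coop payoff = 58

Work:
Defect dominates (saves cost c = 5, benefit to others is external)
NE: All defect → everyone gets 0
If all cooperate: each receives (7)×9 - 5 = 58
Social dilemma: 58 > 0 but NE gives 0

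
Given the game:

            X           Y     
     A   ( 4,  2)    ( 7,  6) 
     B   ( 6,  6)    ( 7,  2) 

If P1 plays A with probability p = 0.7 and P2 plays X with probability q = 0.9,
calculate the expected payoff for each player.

E[P1] = 4.84, E[P2] = 3.36

Work:
E[P1] = p·q·π₁(A,X) + p·(1-q)·π₁(A,Y) + (1-p)·q·π₁(B,X) + (1-p)·(1-q)·π₁(B,Y)
= 0.7·0.9·4 + 0.7·0.1·7 + 0.3·0.9·6 + 0.3·0.1·7
= 4.84

E[P2] = 3.36 (similar calculation)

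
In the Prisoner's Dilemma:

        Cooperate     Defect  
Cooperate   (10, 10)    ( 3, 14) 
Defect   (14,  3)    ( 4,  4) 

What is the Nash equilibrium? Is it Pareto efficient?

(Defect, Defect) is NE; not Pareto efficient

Work:
Defect dominates Cooperate for both players:
If P2 cooperates: Defect (14) > Cooperate (10)
If P2 defects: Defect (4) > Cooperate (3)
NE: (Defect, Defect) with payoff (4, 4)
But (Cooperate, Cooperate) = (10, 10) Pareto dominates (4, 4)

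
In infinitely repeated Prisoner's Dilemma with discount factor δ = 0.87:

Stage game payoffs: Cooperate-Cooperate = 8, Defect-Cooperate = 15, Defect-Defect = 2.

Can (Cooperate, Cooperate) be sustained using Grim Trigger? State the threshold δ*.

δ* = 0.5385; since δ = 0.87 ≥ 0.5385, cooperation can be sustained

Work:
For Grim Trigger:
Cooperate forever: 8/(1-δ)
Defect then punished: 15 + 2·δ/(1-δ)
Need: 8/(1-δ) ≥ 15 + 2·δ/(1-δ)
Solving: δ ≥ (T-R)/(T-P) = (15-8)/(15-2) = 0.5385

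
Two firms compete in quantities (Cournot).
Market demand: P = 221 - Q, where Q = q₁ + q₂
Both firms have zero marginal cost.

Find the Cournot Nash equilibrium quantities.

q₁* = q₂* = 73.67; P* = 73.67

Work:
Profit: π_i = P·q_i = (a - q_i - q_j)·q_i
FOC: ∂π_i/∂q_i = a - 2q_i - q_j = 0
Reaction function: q_i = (221 - q_j)/2
Symmetry: q* = 221/3 = 73.67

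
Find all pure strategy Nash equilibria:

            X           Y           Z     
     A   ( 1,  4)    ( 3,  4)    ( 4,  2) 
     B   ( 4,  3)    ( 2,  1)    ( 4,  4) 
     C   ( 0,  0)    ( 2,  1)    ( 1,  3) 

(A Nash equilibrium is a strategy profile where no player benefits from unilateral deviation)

Nash equilibrium: (A, Y), (B, Z)

Work:
Best responses:
  P1 vs X: payoffs [1, 4, 0] → best response B (payoff 4)
  P1 vs Y: payoffs [3, 2, 2] → best response A (payoff 3)
  P1 vs Z: payoffs [4, 4, 1] → best response A/B (payoff 4)
  P2 vs A: payoffs [4, 4, 2] → best response X/Y (payoff 4)
  P2 vs B: payoffs [3, 1, 4] → best response Z (payoff 4)
  P2 vs C: payoffs [0, 1, 3] → best response Z (payoff 3)
Mutual best responses: (A,Y), (B,Z) → Nash equilibria.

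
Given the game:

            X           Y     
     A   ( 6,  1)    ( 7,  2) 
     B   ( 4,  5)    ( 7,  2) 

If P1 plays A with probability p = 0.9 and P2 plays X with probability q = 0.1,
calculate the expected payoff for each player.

E[P1] = 6.88, E[P2] = 1.94

Work:
E[P1] = p·q·π₁(A,X) + p·(1-q)·π₁(A,Y) + (1-p)·q·π₁(B,X) + (1-p)·(1-q)·π₁(B,Y)
= 0.9·0.1·6 + 0.9·0.9·7 + 0.1·0.1·4 + 0.1·0.9·7
= 6.88

E[P2] = 1.94 (similar calculation)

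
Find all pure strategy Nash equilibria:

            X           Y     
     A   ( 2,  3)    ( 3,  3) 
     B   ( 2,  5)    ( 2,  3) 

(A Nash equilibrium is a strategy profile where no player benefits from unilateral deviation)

Nash equilibrium: (A, X), (A, Y), (B, X)

Work:
Best responses:
  P1 vs X: payoffs [2, 2] → best response A/B (payoff 2)
  P1 vs Y: payoffs [3, 2] → best response A (payoff 3)
  P2 vs A: payoffs [3, 3] → best response X/Y (payoff 3)
  P2 vs B: payoffs [5, 3] → best response X (payoff 5)
Mutual best responses: (A,X), (A,Y), (B,X) → Nash equilibria.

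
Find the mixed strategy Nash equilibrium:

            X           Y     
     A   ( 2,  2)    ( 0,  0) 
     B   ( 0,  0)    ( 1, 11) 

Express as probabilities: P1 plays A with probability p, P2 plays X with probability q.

p = 0.8462, q = 0.3333

Work:
Find probabilities that make opponent indifferent:
P2 chooses q to make P1 indifferent between A and B
P1 chooses p to make P2 indifferent between X and Y
Mixed NE: P1 plays (A: 0.8462, B: 0.1538), P2 plays (X: 0.3333, Y: 0.6667)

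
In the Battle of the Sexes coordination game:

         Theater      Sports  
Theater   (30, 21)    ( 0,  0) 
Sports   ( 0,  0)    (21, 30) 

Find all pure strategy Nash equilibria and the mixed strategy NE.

Pure NE: (Theater, Theater) and (Sports, Sports); Mixed NE: p = 0.5882, q = 0.4118

Work:
Check pure NE:
(Theater, Theater): (30, 21) - no unilateral deviation beneficial
(Sports, Sports): (21, 30) - no unilateral deviation beneficial
Mixed NE: P1 plays Theater with p = 0.5882, P2 plays Theater with q = 0.4118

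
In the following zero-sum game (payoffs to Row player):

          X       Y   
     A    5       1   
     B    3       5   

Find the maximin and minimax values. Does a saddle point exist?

Maximin = 3, Minimax = 5, Saddle: False

Work:
Row minimums: [1, 3] → maximin = 3
Column maximums: [5, 5] → minimax = 5
No saddle point (maximin ≠ minimax). Mixed strategy needed.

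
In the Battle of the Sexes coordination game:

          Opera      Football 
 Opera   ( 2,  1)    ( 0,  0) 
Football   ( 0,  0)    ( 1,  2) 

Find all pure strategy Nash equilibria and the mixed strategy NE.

Pure NE: (Opera, Opera) and (Football, Football); Mixed NE: p = 0.6667, q = 0.3333

Work:
Check pure NE:
(Opera, Opera): (2, 1) - no unilateral deviation beneficial
(Football, Football): (1, 2) - no unilateral deviation beneficial
Mixed NE: P1 plays Opera with p = 0.6667, P2 plays Opera with q = 0.3333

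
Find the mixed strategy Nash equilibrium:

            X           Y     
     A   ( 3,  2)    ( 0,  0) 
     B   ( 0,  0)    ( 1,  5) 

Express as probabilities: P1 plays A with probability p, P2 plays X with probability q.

p = 0.7143, q = 0.25

Work:
Find probabilities that make opponent indifferent:
P2 chooses q to make P1 indifferent between A and B
P1 chooses p to make P2 indifferent between X and Y
Mixed NE: P1 plays (A: 0.7143, B: 0.2857), P2 plays (X: 0.25, Y: 0.75)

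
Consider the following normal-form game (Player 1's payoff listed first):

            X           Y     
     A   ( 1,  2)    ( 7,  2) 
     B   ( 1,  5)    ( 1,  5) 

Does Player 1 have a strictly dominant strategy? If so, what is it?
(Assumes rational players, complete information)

No strictly dominant strategy exists for Player 1

Work:
A strategy strictly dominates another if it gives a strictly higher payoff against every opponent action. Compare each pair of P1's strategies column-by-column:
  A vs B: [1 vs 1, 7 vs 1] → A does not strictly dominate B (column X: 1 ≤ 1)
  B vs A: [1 vs 1, 1 vs 7] → B does not strictly dominate A (column X: 1 ≤ 1)
No single strategy strictly dominates all others → no strictly dominant strategy.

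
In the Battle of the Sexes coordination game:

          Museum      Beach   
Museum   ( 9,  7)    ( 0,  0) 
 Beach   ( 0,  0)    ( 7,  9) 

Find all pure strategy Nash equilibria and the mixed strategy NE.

Pure NE: (Museum, Museum) and (Beach, Beach); Mixed NE: p = 0.5625, q = 0.4375

Work:
Check pure NE:
(Museum, Museum): (9, 7) - no unilateral deviation beneficial
(Beach, Beach): (7, 9) - no unilateral deviation beneficial
Mixed NE: P1 plays Museum with p = 0.5625, P2 plays Museum with q = 0.4375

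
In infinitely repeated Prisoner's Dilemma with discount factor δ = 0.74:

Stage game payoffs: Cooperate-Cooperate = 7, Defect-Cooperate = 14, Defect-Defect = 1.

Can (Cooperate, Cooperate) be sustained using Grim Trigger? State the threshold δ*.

δ* = 0.5385; since δ = 0.74 ≥ 0.5385, cooperation can be sustained

Work:
For Grim Trigger:
Cooperate forever: 7/(1-δ)
Defect then punished: 14 + 1·δ/(1-δ)
Need: 7/(1-δ) ≥ 14 + 1·δ/(1-δ)
Solving: δ ≥ (T-R)/(T-P) = (14-7)/(14-1) = 0.5385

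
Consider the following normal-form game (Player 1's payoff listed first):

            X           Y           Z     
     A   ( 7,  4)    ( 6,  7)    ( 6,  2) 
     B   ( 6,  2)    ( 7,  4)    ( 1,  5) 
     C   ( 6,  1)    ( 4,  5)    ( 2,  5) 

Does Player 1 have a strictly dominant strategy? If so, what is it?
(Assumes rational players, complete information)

No strictly dominant strategy exists for Player 1

Work:
A strategy strictly dominates another if it gives a strictly higher payoff against every opponent action. Compare each pair of P1's strategies column-by-column:
  A vs B: [7 vs 6, 6 vs 7, 6 vs 1] → A does not strictly dominate B (column Y: 6 ≤ 7)
  A vs C: [7 vs 6, 6 vs 4, 6 vs 2] → A strictly dominates C
  B vs A: [6 vs 7, 7 vs 6, 1 vs 6] → B does not strictly dominate A (column X: 6 ≤ 7)
  B vs C: [6 vs 6, 7 vs 4, 1 vs 2] → B does not strictly dominate C (column X: 6 ≤ 6)
  C vs A: [6 vs 7, 4 vs 6, 2 vs 6] → C does not strictly dominate A (column X: 6 ≤ 7)
  C vs B: [6 vs 6, 4 vs 7, 2 vs 1] → C does not strictly dominate B (column X: 6 ≤ 6)
No single strategy strictly dominates all others → no strictly dominant strategy.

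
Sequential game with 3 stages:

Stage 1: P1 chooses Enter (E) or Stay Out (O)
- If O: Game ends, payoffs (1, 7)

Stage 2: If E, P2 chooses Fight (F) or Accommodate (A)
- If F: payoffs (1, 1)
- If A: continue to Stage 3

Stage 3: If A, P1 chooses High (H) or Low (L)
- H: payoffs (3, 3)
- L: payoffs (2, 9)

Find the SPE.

SPE: (E, A, H); Outcome (3, 3)

Work:
Stage 3: P1 chooses H (3 vs 2)
Stage 2: P2: F->1, A->3 (anticipating H). Choose A
Stage 1: P1: O->1, E->3 (anticipating A, H). Choose E
SPE path: E -> A -> H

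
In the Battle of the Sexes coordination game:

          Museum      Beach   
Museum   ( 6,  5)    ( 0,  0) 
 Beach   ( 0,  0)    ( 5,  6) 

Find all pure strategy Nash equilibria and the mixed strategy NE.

Pure NE: (Museum, Museum) and (Beach, Beach); Mixed NE: p = 0.5455, q = 0.4545

Work:
Check pure NE:
(Museum, Museum): (6, 5) - no unilateral deviation beneficial
(Beach, Beach): (5, 6) - no unilateral deviation beneficial
Mixed NE: P1 plays Museum with p = 0.5455, P2 plays Museum with q = 0.4545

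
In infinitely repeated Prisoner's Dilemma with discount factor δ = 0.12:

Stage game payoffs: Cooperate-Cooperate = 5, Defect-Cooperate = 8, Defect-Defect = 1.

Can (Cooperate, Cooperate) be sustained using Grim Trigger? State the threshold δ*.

δ* = 0.4286; since δ = 0.12 < 0.4286, cooperation cannot be sustained

Work:
For Grim Trigger:
Cooperate forever: 5/(1-δ)
Defect then punished: 8 + 1·δ/(1-δ)
Need: 5/(1-δ) ≥ 8 + 1·δ/(1-δ)
Solving: δ ≥ (T-R)/(T-P) = (8-5)/(8-1) = 0.4286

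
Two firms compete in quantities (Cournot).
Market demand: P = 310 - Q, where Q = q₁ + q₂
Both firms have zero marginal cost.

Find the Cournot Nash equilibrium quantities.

q₁* = q₂* = 103.33; P* = 103.33

Work:
Profit: π_i = P·q_i = (a - q_i - q_j)·q_i
FOC: ∂π_i/∂q_i = a - 2q_i - q_j = 0
Reaction function: q_i = (310 - q_j)/2
Symmetry: q* = 310/3 = 103.33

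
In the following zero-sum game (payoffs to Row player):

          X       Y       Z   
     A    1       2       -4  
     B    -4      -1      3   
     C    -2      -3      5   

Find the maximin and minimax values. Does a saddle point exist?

Maximin = -3, Minimax = 1, Saddle: False

Work:
Row minimums: [-4, -4, -3] → maximin = -3
Column maximums: [1, 2, 5] → minimax = 1
No saddle point (maximin ≠ minimax). Mixed strategy needed.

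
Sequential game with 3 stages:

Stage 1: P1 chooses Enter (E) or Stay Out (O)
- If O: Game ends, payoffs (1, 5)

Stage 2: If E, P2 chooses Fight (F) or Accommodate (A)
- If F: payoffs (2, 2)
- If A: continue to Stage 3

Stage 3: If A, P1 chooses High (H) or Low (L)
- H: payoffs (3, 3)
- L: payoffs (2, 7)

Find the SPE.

SPE: (E, A, H); Outcome (3, 3)

Work:
Stage 3: P1 chooses H (3 vs 2)
Stage 2: P2: F->2, A->3 (anticipating H). Choose A
Stage 1: P1: O->1, E->3 (anticipating A, H). Choose E
SPE path: E -> A -> H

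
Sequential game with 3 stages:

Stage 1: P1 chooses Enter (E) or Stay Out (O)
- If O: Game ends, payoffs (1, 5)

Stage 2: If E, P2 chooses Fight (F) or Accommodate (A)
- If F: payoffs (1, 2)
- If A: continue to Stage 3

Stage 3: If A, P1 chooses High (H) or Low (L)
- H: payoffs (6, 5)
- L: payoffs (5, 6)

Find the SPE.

SPE: (E, A, H); Outcome (6, 5)

Work:
Stage 3: P1 chooses H (6 vs 5)
Stage 2: P2: F->2, A->5 (anticipating H). Choose A
Stage 1: P1: O->1, E->6 (anticipating A, H). Choose E
SPE path: E -> A -> H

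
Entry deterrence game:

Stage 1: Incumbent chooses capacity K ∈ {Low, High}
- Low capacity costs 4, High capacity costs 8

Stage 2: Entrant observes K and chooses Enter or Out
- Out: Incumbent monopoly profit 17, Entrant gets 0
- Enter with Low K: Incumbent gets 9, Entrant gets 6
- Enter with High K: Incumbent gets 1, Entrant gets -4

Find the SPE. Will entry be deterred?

SPE: (High, Enter|Low, Out|High); Entry deterred. Incumbent net profit = 9

Work:
After Low K: Entrant enters (6 > 0)
After High K: Entrant stays out (-4 < 0)
Incumbent: Low → 9−4=5, High → 17−8=9
Incumbent chooses High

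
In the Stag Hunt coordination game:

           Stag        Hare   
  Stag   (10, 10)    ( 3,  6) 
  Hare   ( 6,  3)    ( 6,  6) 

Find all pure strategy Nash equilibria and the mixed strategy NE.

Pure NE: (Stag, Stag) and (Hare, Hare); Mixed NE: p = 0.4286, q = 0.4286

Work:
Check pure NE:
(Stag, Stag): (10, 10) - no unilateral deviation beneficial
(Hare, Hare): (6, 6) - no unilateral deviation beneficial
Mixed NE: P1 plays Stag with p = 0.4286, P2 plays Stag with q = 0.4286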